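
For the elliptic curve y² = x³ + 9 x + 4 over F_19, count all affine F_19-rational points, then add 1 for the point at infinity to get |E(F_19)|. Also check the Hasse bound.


Affine points = {(0, 2), (0, 17), (2, 7), (2, 12), (3, 1), (3, 18), (4, 3), (4, 16), (7, 7), (7, 12), (9, 4), (9, 15), (10, 7), (10, 12), (11, 3), (11, 16), (12, 4), (12, 15), (13, 0), (14, 9), (14, 10), (16, 8), (16, 11), (17, 4), (17, 15)}; affine count = 25; |E(F_19)| = 26.

Discriminant check: Δ ∝ 4a³ + 27b² = 4·9³ + 27·4² = 4·729 + 27·16 ≡ 4 (mod 19). Nonzero ⇒ E is nonsingular.
For each x ∈ F_19, compute rhs = x³ + 9·x + 4 mod 19, then count y ∈ F_19 with y² ≡ rhs.
  x = 0: rhs = 4, matching y values: 2, 17 (2 points).
  x = 1: rhs = 14, matching y values: none (0 points).
  x = 2: rhs = 11, matching y values: 7, 12 (2 points).
  x = 3: rhs = 1, matching y values: 1, 18 (2 points).
  x = 4: rhs = 9, matching y values: 3, 16 (2 points).
  x = 5: rhs = 3, matching y values: none (0 points).
  x = 6: rhs = 8, matching y values: none (0 points).
  x = 7: rhs = 11, matching y values: 7, 12 (2 points).
  x = 8: rhs = 18, matching y values: none (0 points).
  x = 9: rhs = 16, matching y values: 4, 15 (2 points).
  x = 10: rhs = 11, matching y values: 7, 12 (2 points).
  x = 11: rhs = 9, matching y values: 3, 16 (2 points).
  x = 12: rhs = 16, matching y values: 4, 15 (2 points).
  x = 13: rhs = 0, matching y values: 0 (1 points).
  x = 14: rhs = 5, matching y values: 9, 10 (2 points).
  x = 15: rhs = 18, matching y values: none (0 points).
  x = 16: rhs = 7, matching y values: 8, 11 (2 points).
  x = 17: rhs = 16, matching y values: 4, 15 (2 points).
  x = 18: rhs = 13, matching y values: none (0 points).
Total affine count: 25.
Full point count |E(F_19)| = 25 + 1 = 26.
Hasse bound: |26 − (19+1)| = |6| = 6 ≤ 2√19 ≈ 8.7178 ✓.


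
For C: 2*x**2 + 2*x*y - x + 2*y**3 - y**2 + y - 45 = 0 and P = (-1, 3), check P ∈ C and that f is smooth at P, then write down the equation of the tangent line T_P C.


Tangent line at P: x + 47*y - 140 = 0.

Step 1: f(-1, 3) = 0, so P lies on C.
Step 2: partial derivatives
  f_x(x, y) = 4*x + 2*y - 1, f_y(x, y) = 2*x + 6*y**2 - 2*y + 1.
  f_x(P) = 1, f_y(P) = 47 (gradient nonzero, so P is smooth).
Step 3: tangent line at P: 1·(x − -1) + 47·(y − 3) = 0.
Expanding: x + 47*y - 140 = 0.


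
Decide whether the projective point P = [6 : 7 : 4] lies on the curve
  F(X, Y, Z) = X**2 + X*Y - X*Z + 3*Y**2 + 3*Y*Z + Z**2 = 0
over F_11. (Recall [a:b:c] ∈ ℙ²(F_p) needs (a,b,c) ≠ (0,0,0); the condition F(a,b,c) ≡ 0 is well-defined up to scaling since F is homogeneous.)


F(6,7,4) ≡ 4 (mod 11); P is NOT on the curve.

Evaluate F(6, 7, 4) term-by-term (mod 11).
  X**2 ↦ 1·36·1·1 = 36
  X*Y ↦ 1·6·7·1 = 42
  -X*Z ↦ -1·6·1·4 = -24
  3*Y**2 ↦ 3·1·49·1 = 147
  3*Y*Z ↦ 3·1·7·4 = 84
  Z**2 ↦ 1·1·1·16 = 16
Sum: F(6, 7, 4) = (36) + (42) + (-24) + (147) + (84) + (16) = 301.
Reducing mod 11: 301 ≡ 4 (mod 11).
Since F(a, b, c) ≡ 4 ≠ 0 (mod 11), P does NOT lie on the curve.


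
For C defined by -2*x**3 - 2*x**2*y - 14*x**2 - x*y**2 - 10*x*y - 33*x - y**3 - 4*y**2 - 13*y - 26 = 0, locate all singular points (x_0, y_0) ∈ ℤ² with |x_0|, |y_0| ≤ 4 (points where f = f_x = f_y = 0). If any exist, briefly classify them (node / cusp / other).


Singular points: {(-2, -1)}; classification: cusp.

Compute partial derivatives:
  f_x = -6*x**2 - 4*x*y - 28*x - y**2 - 10*y - 33.
  f_y = -2*x**2 - 2*x*y - 10*x - 3*y**2 - 8*y - 13.
Scan x_0 ∈ {−4, ..., 4}. For each x_0, f_y(x_0, y) is a polynomial in y; find its integer roots y ∈ {−4, ..., 4}, then test f_x and f at those candidates.
  x = -4: f_y(-4, y) = -3*y**2 - 5; no integer root y with |y| ≤ 4.
  x = -3: f_y(-3, y) = -3*y**2 - 2*y - 1; no integer root y with |y| ≤ 4.
  x = -2: f_y(-2, y) = -3*y**2 - 4*y - 1; vanishes at y ∈ {-1}. (-2, -1): f_x = 0, f = 0 — SINGULAR.
  x = -1: f_y(-1, y) = -3*y**2 - 6*y - 5; no integer root y with |y| ≤ 4.
  x = 0: f_y(0, y) = -3*y**2 - 8*y - 13; no integer root y with |y| ≤ 4.
  x = 1: f_y(1, y) = -3*y**2 - 10*y - 25; no integer root y with |y| ≤ 4.
  x = 2: f_y(2, y) = -3*y**2 - 12*y - 41; no integer root y with |y| ≤ 4.
  x = 3: f_y(3, y) = -3*y**2 - 14*y - 61; no integer root y with |y| ≤ 4.
  x = 4: f_y(4, y) = -3*y**2 - 16*y - 85; no integer root y with |y| ≤ 4.
Only singular point on the grid: (-2, -1).
Classify: substitute x = -2 + u, y = -1 + v and expand: f = -2*u**3 - 2*u**2*v - u*v**2 - v**3 + v**2.
No constant or linear terms (consistent with a singular point). Quadratic part: v**2. Cubic part: -2*u**3 - 2*u**2*v - u*v**2 - v**3.
The quadratic part v**2 is a perfect square, so there is a single (double) tangent line v = 0, i.e. y = -1. Restricting the cubic part to that line (v = 0) leaves -2*u**3 ≠ 0, so f is not divisible by v and the branch is v² ≈ 2*u**3 to lowest order — this is a cusp.
Classification: cusp.


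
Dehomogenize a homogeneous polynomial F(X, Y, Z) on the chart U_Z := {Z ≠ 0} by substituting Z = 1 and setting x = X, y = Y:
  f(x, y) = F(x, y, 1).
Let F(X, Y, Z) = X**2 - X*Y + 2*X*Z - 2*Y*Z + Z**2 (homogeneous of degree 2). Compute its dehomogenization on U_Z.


f(x, y) = x**2 - x*y + 2*x - 2*y + 1

On U_Z we set Z = 1. Each monomial c·X^i·Y^j·Z^k in F becomes c·x^i·y^j·1^k = c·x^i·y^j.
Substituting Z = 1: F(X, Y, 1) = x**2 - x*y + 2*x - 2*y + 1.
Note: deg(f) ≤ deg(F) = 2; strict inequality happens when F is divisible by Z (lost terms).


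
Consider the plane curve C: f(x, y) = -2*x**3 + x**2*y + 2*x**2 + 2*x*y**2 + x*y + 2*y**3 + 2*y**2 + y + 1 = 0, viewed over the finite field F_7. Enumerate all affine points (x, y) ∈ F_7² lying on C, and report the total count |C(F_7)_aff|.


Affine F_7-points: {(0, 6), (1, 6), (2, 0), (2, 4), (3, 0), (3, 4), (3, 6), (4, 3), (5, 1), (5, 3), (5, 4)}; count = 11.

For each of the 49 pairs (x, y) ∈ F_7², evaluate f(x, y) mod 7. Record the zeros.
  x = 0: [0↦1, 1↦6, 2↦6, 3↦6, 4↦4, 5↦5, 6↦0]  zeros at y ∈ {6}
  x = 1: [0↦1, 1↦3, 2↦4, 3↦2, 4↦2, 5↦2, 6↦0]  zeros at y ∈ {6}
  x = 2: [0↦0, 1↦1, 2↦5, 3↦3, 4↦0, 5↦1, 6↦4]  zeros at y ∈ {0, 4}
  x = 3: [0↦0, 1↦2, 2↦4, 3↦4, 4↦0, 5↦4, 6↦0]  zeros at y ∈ {0, 4, 6}
  x = 4: [0↦3, 1↦1, 2↦3, 3↦0, 4↦4, 5↦6, 6↦4]  zeros at y ∈ {3}
  x = 5: [0↦4, 1↦0, 2↦4, 3↦0, 4↦0, 5↦2, 6↦4]  zeros at y ∈ {1, 3, 4}
  x = 6: [0↦5, 1↦1, 2↦2, 3↦6, 4↦4, 5↦1, 6↦2]  zeros at y ∈ ∅
Collecting zeros: affine points = {(0, 6), (1, 6), (2, 0), (2, 4), (3, 0), (3, 4), (3, 6), (4, 3), (5, 1), (5, 3), (5, 4)}.
Total count |C(F_7)_aff| = 11.


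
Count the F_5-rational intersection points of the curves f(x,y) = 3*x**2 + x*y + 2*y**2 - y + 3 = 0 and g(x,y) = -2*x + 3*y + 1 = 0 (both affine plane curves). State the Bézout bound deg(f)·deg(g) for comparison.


Common zeros: {(3, 0), (4, 4)}; count = 2; Bézout bound = 2.

deg(f) = 2, deg(g) = 1, so Bézout bound = 2.
Scan x ∈ F_5. For each x, list the y ∈ F_5 with f(x, y) ≡ 0 and those with g(x, y) ≡ 0 (mod 5); the common zeros in that column are the intersection.
  x = 0: f ≡ 0 at y ∈ ∅; g ≡ 0 at y ∈ {3}; common: ∅.
  x = 1: f ≡ 0 at y ∈ ∅; g ≡ 0 at y ∈ {2}; common: ∅.
  x = 2: f ≡ 0 at y ∈ {0, 2}; g ≡ 0 at y ∈ {1}; common: ∅.
  x = 3: f ≡ 0 at y ∈ {0, 4}; g ≡ 0 at y ∈ {0}; common: {0}.
  x = 4: f ≡ 0 at y ∈ {2, 4}; g ≡ 0 at y ∈ {4}; common: {4}.
Collecting: common zeros = {(3, 0), (4, 4)}, so the count is 2.
Comparison with the Bézout bound: 2 ≤ 2 = deg(f)·deg(g), as expected for curves with no common component (the bound is attained).


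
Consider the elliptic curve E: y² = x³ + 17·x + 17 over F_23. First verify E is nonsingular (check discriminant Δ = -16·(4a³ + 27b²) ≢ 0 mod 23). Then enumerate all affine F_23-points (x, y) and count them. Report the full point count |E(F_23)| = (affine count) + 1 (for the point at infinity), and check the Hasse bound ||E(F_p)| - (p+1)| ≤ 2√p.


Affine points = {(1, 9), (1, 14), (2, 6), (2, 17), (3, 7), (3, 16), (6, 6), (6, 17), (9, 5), (9, 18), (14, 3), (14, 20), (15, 6), (15, 17), (19, 0), (20, 10), (20, 13)}; affine count = 17; |E(F_23)| = 18.

Discriminant check: Δ ∝ 4a³ + 27b² = 4·17³ + 27·17² = 4·4913 + 27·289 ≡ 16 (mod 23). Nonzero ⇒ E is nonsingular.
For each x ∈ F_23, compute rhs = x³ + 17·x + 17 mod 23, then count y ∈ F_23 with y² ≡ rhs.
  x = 0: rhs = 17, matching y values: none (0 points).
  x = 1: rhs = 12, matching y values: 9, 14 (2 points).
  x = 2: rhs = 13, matching y values: 6, 17 (2 points).
  x = 3: rhs = 3, matching y values: 7, 16 (2 points).
  x = 4: rhs = 11, matching y values: none (0 points).
  x = 5: rhs = 20, matching y values: none (0 points).
  x = 6: rhs = 13, matching y values: 6, 17 (2 points).
  x = 7: rhs = 19, matching y values: none (0 points).
  x = 8: rhs = 21, matching y values: none (0 points).
  x = 9: rhs = 2, matching y values: 5, 18 (2 points).
  x = 10: rhs = 14, matching y values: none (0 points).
  x = 11: rhs = 17, matching y values: none (0 points).
  x = 12: rhs = 17, matching y values: none (0 points).
  x = 13: rhs = 20, matching y values: none (0 points).
  x = 14: rhs = 9, matching y values: 3, 20 (2 points).
  x = 15: rhs = 13, matching y values: 6, 17 (2 points).
  x = 16: rhs = 15, matching y values: none (0 points).
  x = 17: rhs = 21, matching y values: none (0 points).
  x = 18: rhs = 14, matching y values: none (0 points).
  x = 19: rhs = 0, matching y values: 0 (1 points).
  x = 20: rhs = 8, matching y values: 10, 13 (2 points).
  x = 21: rhs = 21, matching y values: none (0 points).
  x = 22: rhs = 22, matching y values: none (0 points).
Total affine count: 17.
Full point count |E(F_23)| = 17 + 1 = 18.
Hasse bound: |18 − (23+1)| = |-6| = 6 ≤ 2√23 ≈ 9.5917 ✓.


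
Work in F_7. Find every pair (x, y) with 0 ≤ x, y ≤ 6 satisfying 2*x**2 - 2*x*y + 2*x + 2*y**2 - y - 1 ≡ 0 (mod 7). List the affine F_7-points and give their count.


Affine F_7-points: {(0, 1), (0, 3), (2, 3), (4, 4), (6, 4), (6, 6)}; count = 6.

For each of the 49 pairs (x, y) ∈ F_7², evaluate f(x, y) mod 7. Record the zeros.
  x = 0: [0↦6, 1↦0, 2↦5, 3↦0, 4↦6, 5↦2, 6↦2]  zeros at y ∈ {1, 3}
  x = 1: [0↦3, 1↦2, 2↦5, 3↦5, 4↦2, 5↦3, 6↦1]  zeros at y ∈ ∅
  x = 2: [0↦4, 1↦1, 2↦2, 3↦0, 4↦2, 5↦1, 6↦4]  zeros at y ∈ {3}
  x = 3: [0↦2, 1↦4, 2↦3, 3↦6, 4↦6, 5↦3, 6↦4]  zeros at y ∈ ∅
  x = 4: [0↦4, 1↦4, 2↦1, 3↦2, 4↦0, 5↦2, 6↦1]  zeros at y ∈ {4}
  x = 5: [0↦3, 1↦1, 2↦3, 3↦2, 4↦5, 5↦5, 6↦2]  zeros at y ∈ ∅
  x = 6: [0↦6, 1↦2, 2↦2, 3↦6, 4↦0, 5↦5, 6↦0]  zeros at y ∈ {4, 6}
Collecting zeros: affine points = {(0, 1), (0, 3), (2, 3), (4, 4), (6, 4), (6, 6)}.
Total count |C(F_7)_aff| = 6.


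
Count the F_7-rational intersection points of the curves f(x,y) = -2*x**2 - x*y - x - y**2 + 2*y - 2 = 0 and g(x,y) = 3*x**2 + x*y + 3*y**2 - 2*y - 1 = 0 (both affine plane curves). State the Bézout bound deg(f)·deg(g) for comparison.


Common zeros: {(3, 3)}; count = 1; Bézout bound = 4.

deg(f) = 2, deg(g) = 2, so Bézout bound = 4.
Scan x ∈ F_7. For each x, list the y ∈ F_7 with f(x, y) ≡ 0 and those with g(x, y) ≡ 0 (mod 7); the common zeros in that column are the intersection.
  x = 0: f ≡ 0 at y ∈ ∅; g ≡ 0 at y ∈ {1, 2}; common: ∅.
  x = 1: f ≡ 0 at y ∈ {2, 6}; g ≡ 0 at y ∈ ∅; common: ∅.
  x = 2: f ≡ 0 at y ∈ {3, 4}; g ≡ 0 at y ∈ {1, 6}; common: ∅.
  x = 3: f ≡ 0 at y ∈ {3}; g ≡ 0 at y ∈ {3, 6}; common: {3}.
  x = 4: f ≡ 0 at y ∈ ∅; g ≡ 0 at y ∈ {2}; common: ∅.
  x = 5: f ≡ 0 at y ∈ ∅; g ≡ 0 at y ∈ ∅; common: ∅.
  x = 6: f ≡ 0 at y ∈ {4, 6}; g ≡ 0 at y ∈ ∅; common: ∅.
Collecting: common zeros = {(3, 3)}, so the count is 1.
Comparison with the Bézout bound: 1 ≤ 4 = deg(f)·deg(g), as expected for curves with no common component (the affine F_7-count falls short of the bound because intersections may lie at infinity, over extension fields, or carry multiplicity).


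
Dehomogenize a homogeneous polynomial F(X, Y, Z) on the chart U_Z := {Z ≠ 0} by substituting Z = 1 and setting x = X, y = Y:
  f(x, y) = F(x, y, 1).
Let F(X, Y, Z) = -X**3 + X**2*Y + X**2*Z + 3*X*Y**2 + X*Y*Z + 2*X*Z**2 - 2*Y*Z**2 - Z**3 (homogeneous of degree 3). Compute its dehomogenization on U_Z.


f(x, y) = -x**3 + x**2*y + x**2 + 3*x*y**2 + x*y + 2*x - 2*y - 1

On U_Z we set Z = 1. Each monomial c·X^i·Y^j·Z^k in F becomes c·x^i·y^j·1^k = c·x^i·y^j.
Substituting Z = 1: F(X, Y, 1) = -x**3 + x**2*y + x**2 + 3*x*y**2 + x*y + 2*x - 2*y - 1.
Note: deg(f) ≤ deg(F) = 3; strict inequality happens when F is divisible by Z (lost terms).


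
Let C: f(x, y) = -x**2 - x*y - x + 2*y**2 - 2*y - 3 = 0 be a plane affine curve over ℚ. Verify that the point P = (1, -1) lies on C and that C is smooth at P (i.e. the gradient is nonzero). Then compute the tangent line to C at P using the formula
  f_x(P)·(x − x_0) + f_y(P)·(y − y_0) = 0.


Tangent line at P: -2*x - 7*y - 5 = 0.

Step 1: f(1, -1) = 0, so P lies on C.
Step 2: partial derivatives
  f_x(x, y) = -2*x - y - 1, f_y(x, y) = -x + 4*y - 2.
  f_x(P) = -2, f_y(P) = -7 (gradient nonzero, so P is smooth).
Step 3: tangent line at P: -2·(x − 1) + -7·(y − -1) = 0.
Expanding: -2*x - 7*y - 5 = 0.


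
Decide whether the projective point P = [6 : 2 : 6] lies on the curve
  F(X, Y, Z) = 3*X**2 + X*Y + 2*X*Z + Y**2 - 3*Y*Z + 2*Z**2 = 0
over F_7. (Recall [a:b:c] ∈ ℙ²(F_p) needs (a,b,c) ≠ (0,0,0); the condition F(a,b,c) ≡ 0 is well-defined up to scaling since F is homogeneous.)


F(6,2,6) ≡ 1 (mod 7); P is NOT on the curve.

Evaluate F(6, 2, 6) term-by-term (mod 7).
  3*X**2 ↦ 3·36·1·1 = 108
  X*Y ↦ 1·6·2·1 = 12
  2*X*Z ↦ 2·6·1·6 = 72
  Y**2 ↦ 1·1·4·1 = 4
  -3*Y*Z ↦ -3·1·2·6 = -36
  2*Z**2 ↦ 2·1·1·36 = 72
Sum: F(6, 2, 6) = (108) + (12) + (72) + (4) + (-36) + (72) = 232.
Reducing mod 7: 232 ≡ 1 (mod 7).
Since F(a, b, c) ≡ 1 ≠ 0 (mod 7), P does NOT lie on the curve.


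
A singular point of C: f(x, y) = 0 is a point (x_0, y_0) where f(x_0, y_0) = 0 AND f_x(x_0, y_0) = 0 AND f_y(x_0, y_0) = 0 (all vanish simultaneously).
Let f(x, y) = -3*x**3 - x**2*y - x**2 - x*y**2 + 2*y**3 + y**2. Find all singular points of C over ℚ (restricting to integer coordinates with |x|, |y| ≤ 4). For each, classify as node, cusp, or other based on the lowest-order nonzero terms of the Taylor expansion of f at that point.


Singular points: {(0, 0)}; classification: node.

Compute partial derivatives:
  f_x = -9*x**2 - 2*x*y - 2*x - y**2.
  f_y = -x**2 - 2*x*y + 6*y**2 + 2*y.
Scan x_0 ∈ {−4, ..., 4}. For each x_0, f_y(x_0, y) is a polynomial in y; find its integer roots y ∈ {−4, ..., 4}, then test f_x and f at those candidates.
  x = -4: f_y(-4, y) = 6*y**2 + 10*y - 16; vanishes at y ∈ {1}. (-4, 1): f_x = -129 ≠ 0.
  x = -3: f_y(-3, y) = 6*y**2 + 8*y - 9; no integer root y with |y| ≤ 4.
  x = -2: f_y(-2, y) = 6*y**2 + 6*y - 4; no integer root y with |y| ≤ 4.
  x = -1: f_y(-1, y) = 6*y**2 + 4*y - 1; no integer root y with |y| ≤ 4.
  x = 0: f_y(0, y) = 6*y**2 + 2*y; vanishes at y ∈ {0}. (0, 0): f_x = 0, f = 0 — SINGULAR.
  x = 1: f_y(1, y) = 6*y**2 - 1; no integer root y with |y| ≤ 4.
  x = 2: f_y(2, y) = 6*y**2 - 2*y - 4; vanishes at y ∈ {1}. (2, 1): f_x = -45 ≠ 0.
  x = 3: f_y(3, y) = 6*y**2 - 4*y - 9; no integer root y with |y| ≤ 4.
  x = 4: f_y(4, y) = 6*y**2 - 6*y - 16; no integer root y with |y| ≤ 4.
Only singular point on the grid: (0, 0).
Classify: substitute x = 0 + u, y = 0 + v and expand: f = -3*u**3 - u**2*v - u**2 - u*v**2 + 2*v**3 + v**2.
No constant or linear terms (consistent with a singular point). Quadratic part: -u**2 + v**2. Cubic part: -3*u**3 - u**2*v - u*v**2 + 2*v**3.
The quadratic part v**2 - u**2 = (v − u)(v + u) splits into two distinct linear factors, so there are two distinct tangent lines y − 0 = ±(x − 0) — this is a node (ordinary double point).
Classification: node.


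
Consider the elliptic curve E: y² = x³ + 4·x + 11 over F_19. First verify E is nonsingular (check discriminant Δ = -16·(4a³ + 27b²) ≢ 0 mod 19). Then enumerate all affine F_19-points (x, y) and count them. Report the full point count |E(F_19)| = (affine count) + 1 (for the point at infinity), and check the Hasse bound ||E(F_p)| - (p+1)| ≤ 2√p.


Affine points = {(0, 7), (0, 12), (1, 4), (1, 15), (5, 2), (5, 17), (6, 2), (6, 17), (8, 2), (8, 17), (9, 4), (9, 15), (10, 5), (10, 14), (12, 1), (12, 18), (15, 8), (15, 11), (18, 5), (18, 14)}; affine count = 20; |E(F_19)| = 21.

Discriminant check: Δ ∝ 4a³ + 27b² = 4·4³ + 27·11² = 4·64 + 27·121 ≡ 8 (mod 19). Nonzero ⇒ E is nonsingular.
For each x ∈ F_19, compute rhs = x³ + 4·x + 11 mod 19, then count y ∈ F_19 with y² ≡ rhs.
  x = 0: rhs = 11, matching y values: 7, 12 (2 points).
  x = 1: rhs = 16, matching y values: 4, 15 (2 points).
  x = 2: rhs = 8, matching y values: none (0 points).
  x = 3: rhs = 12, matching y values: none (0 points).
  x = 4: rhs = 15, matching y values: none (0 points).
  x = 5: rhs = 4, matching y values: 2, 17 (2 points).
  x = 6: rhs = 4, matching y values: 2, 17 (2 points).
  x = 7: rhs = 2, matching y values: none (0 points).
  x = 8: rhs = 4, matching y values: 2, 17 (2 points).
  x = 9: rhs = 16, matching y values: 4, 15 (2 points).
  x = 10: rhs = 6, matching y values: 5, 14 (2 points).
  x = 11: rhs = 18, matching y values: none (0 points).
  x = 12: rhs = 1, matching y values: 1, 18 (2 points).
  x = 13: rhs = 18, matching y values: none (0 points).
  x = 14: rhs = 18, matching y values: none (0 points).
  x = 15: rhs = 7, matching y values: 8, 11 (2 points).
  x = 16: rhs = 10, matching y values: none (0 points).
  x = 17: rhs = 14, matching y values: none (0 points).
  x = 18: rhs = 6, matching y values: 5, 14 (2 points).
Total affine count: 20.
Full point count |E(F_19)| = 20 + 1 = 21.
Hasse bound: |21 − (19+1)| = |1| = 1 ≤ 2√19 ≈ 8.7178 ✓.


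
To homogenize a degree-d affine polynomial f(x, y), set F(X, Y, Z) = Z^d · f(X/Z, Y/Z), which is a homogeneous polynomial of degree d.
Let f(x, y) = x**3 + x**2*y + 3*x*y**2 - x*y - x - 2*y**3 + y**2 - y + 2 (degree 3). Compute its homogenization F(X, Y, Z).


F(X, Y, Z) = X**3 + X**2*Y + 3*X*Y**2 - X*Y*Z - X*Z**2 - 2*Y**3 + Y**2*Z - Y*Z**2 + 2*Z**3

deg(f) = 3.
Substitute x = X/Z, y = Y/Z into f, then multiply by Z^3.
  monomial 1·x^3·y^0 ↦ 1·X^3·Y^0·Z^0.
  monomial 1·x^2·y^1 ↦ 1·X^2·Y^1·Z^0.
  monomial 3·x^1·y^2 ↦ 3·X^1·Y^2·Z^0.
  monomial -1·x^1·y^1 ↦ -1·X^1·Y^1·Z^1.
  monomial -1·x^1·y^0 ↦ -1·X^1·Y^0·Z^2.
  monomial -2·x^0·y^3 ↦ -2·X^0·Y^3·Z^0.
  monomial 1·x^0·y^2 ↦ 1·X^0·Y^2·Z^1.
  monomial -1·x^0·y^1 ↦ -1·X^0·Y^1·Z^2.
  monomial 2·x^0·y^0 ↦ 2·X^0·Y^0·Z^3.
Collecting: F(X, Y, Z) = X**3 + X**2*Y + 3*X*Y**2 - X*Y*Z - X*Z**2 - 2*Y**3 + Y**2*Z - Y*Z**2 + 2*Z**3.


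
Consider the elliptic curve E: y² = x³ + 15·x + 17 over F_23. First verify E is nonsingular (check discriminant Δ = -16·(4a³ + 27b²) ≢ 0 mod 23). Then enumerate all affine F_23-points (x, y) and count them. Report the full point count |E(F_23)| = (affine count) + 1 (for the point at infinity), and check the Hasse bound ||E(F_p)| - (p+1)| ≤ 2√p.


Affine points = {(2, 3), (2, 20), (4, 7), (4, 16), (6, 1), (6, 22), (11, 8), (11, 15), (12, 4), (12, 19), (14, 2), (14, 21), (15, 11), (15, 12), (16, 11), (16, 12), (18, 1), (18, 22), (19, 10), (19, 13), (21, 5), (21, 18), (22, 1), (22, 22)}; affine count = 24; |E(F_23)| = 25.

Discriminant check: Δ ∝ 4a³ + 27b² = 4·15³ + 27·17² = 4·3375 + 27·289 ≡ 5 (mod 23). Nonzero ⇒ E is nonsingular.
For each x ∈ F_23, compute rhs = x³ + 15·x + 17 mod 23, then count y ∈ F_23 with y² ≡ rhs.
  x = 0: rhs = 17, matching y values: none (0 points).
  x = 1: rhs = 10, matching y values: none (0 points).
  x = 2: rhs = 9, matching y values: 3, 20 (2 points).
  x = 3: rhs = 20, matching y values: none (0 points).
  x = 4: rhs = 3, matching y values: 7, 16 (2 points).
  x = 5: rhs = 10, matching y values: none (0 points).
  x = 6: rhs = 1, matching y values: 1, 22 (2 points).
  x = 7: rhs = 5, matching y values: none (0 points).
  x = 8: rhs = 5, matching y values: none (0 points).
  x = 9: rhs = 7, matching y values: none (0 points).
  x = 10: rhs = 17, matching y values: none (0 points).
  x = 11: rhs = 18, matching y values: 8, 15 (2 points).
  x = 12: rhs = 16, matching y values: 4, 19 (2 points).
  x = 13: rhs = 17, matching y values: none (0 points).
  x = 14: rhs = 4, matching y values: 2, 21 (2 points).
  x = 15: rhs = 6, matching y values: 11, 12 (2 points).
  x = 16: rhs = 6, matching y values: 11, 12 (2 points).
  x = 17: rhs = 10, matching y values: none (0 points).
  x = 18: rhs = 1, matching y values: 1, 22 (2 points).
  x = 19: rhs = 8, matching y values: 10, 13 (2 points).
  x = 20: rhs = 14, matching y values: none (0 points).
  x = 21: rhs = 2, matching y values: 5, 18 (2 points).
  x = 22: rhs = 1, matching y values: 1, 22 (2 points).
Total affine count: 24.
Full point count |E(F_23)| = 24 + 1 = 25.
Hasse bound: |25 − (23+1)| = |1| = 1 ≤ 2√23 ≈ 9.5917 ✓.


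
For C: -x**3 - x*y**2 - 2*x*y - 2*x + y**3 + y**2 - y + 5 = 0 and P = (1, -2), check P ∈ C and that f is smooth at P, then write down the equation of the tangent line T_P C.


Tangent line at P: -5*x + 9*y + 23 = 0.

Step 1: f(1, -2) = 0, so P lies on C.
Step 2: partial derivatives
  f_x(x, y) = -3*x**2 - y**2 - 2*y - 2, f_y(x, y) = -2*x*y - 2*x + 3*y**2 + 2*y - 1.
  f_x(P) = -5, f_y(P) = 9 (gradient nonzero, so P is smooth).
Step 3: tangent line at P: -5·(x − 1) + 9·(y − -2) = 0.
Expanding: -5*x + 9*y + 23 = 0.


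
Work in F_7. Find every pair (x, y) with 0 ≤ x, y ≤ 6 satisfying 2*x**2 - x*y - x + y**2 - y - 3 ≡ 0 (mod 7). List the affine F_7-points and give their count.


Affine F_7-points: {(2, 4), (2, 6), (4, 1), (4, 4), (5, 0), (5, 6), (6, 0)}; count = 7.

For each of the 49 pairs (x, y) ∈ F_7², evaluate f(x, y) mod 7. Record the zeros.
  x = 0: [0↦4, 1↦4, 2↦6, 3↦3, 4↦2, 5↦3, 6↦6]  zeros at y ∈ ∅
  x = 1: [0↦5, 1↦4, 2↦5, 3↦1, 4↦6, 5↦6, 6↦1]  zeros at y ∈ ∅
  x = 2: [0↦3, 1↦1, 2↦1, 3↦3, 4↦0, 5↦6, 6↦0]  zeros at y ∈ {4, 6}
  x = 3: [0↦5, 1↦2, 2↦1, 3↦2, 4↦5, 5↦3, 6↦3]  zeros at y ∈ ∅
  x = 4: [0↦4, 1↦0, 2↦5, 3↦5, 4↦0, 5↦4, 6↦3]  zeros at y ∈ {1, 4}
  x = 5: [0↦0, 1↦2, 2↦6, 3↦5, 4↦6, 5↦2, 6↦0]  zeros at y ∈ {0, 6}
  x = 6: [0↦0, 1↦1, 2↦4, 3↦2, 4↦2, 5↦4, 6↦1]  zeros at y ∈ {0}
Collecting zeros: affine points = {(2, 4), (2, 6), (4, 1), (4, 4), (5, 0), (5, 6), (6, 0)}.
Total count |C(F_7)_aff| = 7.


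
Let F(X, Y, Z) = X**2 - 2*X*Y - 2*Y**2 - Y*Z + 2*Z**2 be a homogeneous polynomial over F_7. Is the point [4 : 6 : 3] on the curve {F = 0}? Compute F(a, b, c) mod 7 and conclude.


F(4,6,3) ≡ 1 (mod 7); P is NOT on the curve.

Evaluate F(4, 6, 3) term-by-term (mod 7).
  X**2 ↦ 1·16·1·1 = 16
  -2*X*Y ↦ -2·4·6·1 = -48
  -2*Y**2 ↦ -2·1·36·1 = -72
  -Y*Z ↦ -1·1·6·3 = -18
  2*Z**2 ↦ 2·1·1·9 = 18
Sum: F(4, 6, 3) = (16) + (-48) + (-72) + (-18) + (18) = -104.
Reducing mod 7: -104 ≡ 1 (mod 7).
Since F(a, b, c) ≡ 1 ≠ 0 (mod 7), P does NOT lie on the curve.


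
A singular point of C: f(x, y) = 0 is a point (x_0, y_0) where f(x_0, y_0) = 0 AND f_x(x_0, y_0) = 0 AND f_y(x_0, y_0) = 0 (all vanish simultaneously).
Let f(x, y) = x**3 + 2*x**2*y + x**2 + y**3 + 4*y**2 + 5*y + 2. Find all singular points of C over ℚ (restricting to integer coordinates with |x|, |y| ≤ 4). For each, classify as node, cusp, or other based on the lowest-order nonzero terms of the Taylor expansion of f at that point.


Singular points: {(0, -1)}; classification: node.

Compute partial derivatives:
  f_x = 3*x**2 + 4*x*y + 2*x.
  f_y = 2*x**2 + 3*y**2 + 8*y + 5.
Scan x_0 ∈ {−4, ..., 4}. For each x_0, f_y(x_0, y) is a polynomial in y; find its integer roots y ∈ {−4, ..., 4}, then test f_x and f at those candidates.
  x = -4: f_y(-4, y) = 3*y**2 + 8*y + 37; no integer root y with |y| ≤ 4.
  x = -3: f_y(-3, y) = 3*y**2 + 8*y + 23; no integer root y with |y| ≤ 4.
  x = -2: f_y(-2, y) = 3*y**2 + 8*y + 13; no integer root y with |y| ≤ 4.
  x = -1: f_y(-1, y) = 3*y**2 + 8*y + 7; no integer root y with |y| ≤ 4.
  x = 0: f_y(0, y) = 3*y**2 + 8*y + 5; vanishes at y ∈ {-1}. (0, -1): f_x = 0, f = 0 — SINGULAR.
  x = 1: f_y(1, y) = 3*y**2 + 8*y + 7; no integer root y with |y| ≤ 4.
  x = 2: f_y(2, y) = 3*y**2 + 8*y + 13; no integer root y with |y| ≤ 4.
  x = 3: f_y(3, y) = 3*y**2 + 8*y + 23; no integer root y with |y| ≤ 4.
  x = 4: f_y(4, y) = 3*y**2 + 8*y + 37; no integer root y with |y| ≤ 4.
Only singular point on the grid: (0, -1).
Classify: substitute x = 0 + u, y = -1 + v and expand: f = u**3 + 2*u**2*v - u**2 + v**3 + v**2.
No constant or linear terms (consistent with a singular point). Quadratic part: -u**2 + v**2. Cubic part: u**3 + 2*u**2*v + v**3.
The quadratic part v**2 - u**2 = (v − u)(v + u) splits into two distinct linear factors, so there are two distinct tangent lines y − -1 = ±(x − 0) — this is a node (ordinary double point).
Classification: node.


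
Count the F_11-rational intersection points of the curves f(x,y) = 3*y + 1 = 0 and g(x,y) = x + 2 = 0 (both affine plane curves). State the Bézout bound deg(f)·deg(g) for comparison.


Common zeros: {(9, 7)}; count = 1; Bézout bound = 1.

deg(f) = 1, deg(g) = 1, so Bézout bound = 1.
Scan x ∈ F_11. For each x, list the y ∈ F_11 with f(x, y) ≡ 0 and those with g(x, y) ≡ 0 (mod 11); the common zeros in that column are the intersection.
  x = 0: f ≡ 0 at y ∈ {7}; g ≡ 0 at y ∈ ∅; common: ∅.
  x = 1: f ≡ 0 at y ∈ {7}; g ≡ 0 at y ∈ ∅; common: ∅.
  x = 2: f ≡ 0 at y ∈ {7}; g ≡ 0 at y ∈ ∅; common: ∅.
  x = 3: f ≡ 0 at y ∈ {7}; g ≡ 0 at y ∈ ∅; common: ∅.
  x = 4: f ≡ 0 at y ∈ {7}; g ≡ 0 at y ∈ ∅; common: ∅.
  x = 5: f ≡ 0 at y ∈ {7}; g ≡ 0 at y ∈ ∅; common: ∅.
  x = 6: f ≡ 0 at y ∈ {7}; g ≡ 0 at y ∈ ∅; common: ∅.
  x = 7: f ≡ 0 at y ∈ {7}; g ≡ 0 at y ∈ ∅; common: ∅.
  x = 8: f ≡ 0 at y ∈ {7}; g ≡ 0 at y ∈ ∅; common: ∅.
  x = 9: f ≡ 0 at y ∈ {7}; g ≡ 0 at y ∈ {0, 1, 2, 3, 4, 5, 6, 7, 8, 9, 10}; common: {7}.
  x = 10: f ≡ 0 at y ∈ {7}; g ≡ 0 at y ∈ ∅; common: ∅.
Collecting: common zeros = {(9, 7)}, so the count is 1.
Comparison with the Bézout bound: 1 ≤ 1 = deg(f)·deg(g), as expected for curves with no common component (the bound is attained).


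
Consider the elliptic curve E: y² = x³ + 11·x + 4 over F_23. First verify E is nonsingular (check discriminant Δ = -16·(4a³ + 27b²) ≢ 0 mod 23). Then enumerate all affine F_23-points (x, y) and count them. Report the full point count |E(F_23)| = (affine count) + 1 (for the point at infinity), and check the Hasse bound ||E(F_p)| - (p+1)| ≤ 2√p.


Affine points = {(0, 2), (0, 21), (1, 4), (1, 19), (3, 8), (3, 15), (5, 0), (8, 11), (8, 12), (9, 2), (9, 21), (12, 1), (12, 22), (14, 2), (14, 21), (15, 5), (15, 18), (18, 10), (18, 13), (20, 6), (20, 17)}; affine count = 21; |E(F_23)| = 22.

Discriminant check: Δ ∝ 4a³ + 27b² = 4·11³ + 27·4² = 4·1331 + 27·16 ≡ 6 (mod 23). Nonzero ⇒ E is nonsingular.
For each x ∈ F_23, compute rhs = x³ + 11·x + 4 mod 23, then count y ∈ F_23 with y² ≡ rhs.
  x = 0: rhs = 4, matching y values: 2, 21 (2 points).
  x = 1: rhs = 16, matching y values: 4, 19 (2 points).
  x = 2: rhs = 11, matching y values: none (0 points).
  x = 3: rhs = 18, matching y values: 8, 15 (2 points).
  x = 4: rhs = 20, matching y values: none (0 points).
  x = 5: rhs = 0, matching y values: 0 (1 points).
  x = 6: rhs = 10, matching y values: none (0 points).
  x = 7: rhs = 10, matching y values: none (0 points).
  x = 8: rhs = 6, matching y values: 11, 12 (2 points).
  x = 9: rhs = 4, matching y values: 2, 21 (2 points).
  x = 10: rhs = 10, matching y values: none (0 points).
  x = 11: rhs = 7, matching y values: none (0 points).
  x = 12: rhs = 1, matching y values: 1, 22 (2 points).
  x = 13: rhs = 21, matching y values: none (0 points).
  x = 14: rhs = 4, matching y values: 2, 21 (2 points).
  x = 15: rhs = 2, matching y values: 5, 18 (2 points).
  x = 16: rhs = 21, matching y values: none (0 points).
  x = 17: rhs = 21, matching y values: none (0 points).
  x = 18: rhs = 8, matching y values: 10, 13 (2 points).
  x = 19: rhs = 11, matching y values: none (0 points).
  x = 20: rhs = 13, matching y values: 6, 17 (2 points).
  x = 21: rhs = 20, matching y values: none (0 points).
  x = 22: rhs = 15, matching y values: none (0 points).
Total affine count: 21.
Full point count |E(F_23)| = 21 + 1 = 22.
Hasse bound: |22 − (23+1)| = |-2| = 2 ≤ 2√23 ≈ 9.5917 ✓.


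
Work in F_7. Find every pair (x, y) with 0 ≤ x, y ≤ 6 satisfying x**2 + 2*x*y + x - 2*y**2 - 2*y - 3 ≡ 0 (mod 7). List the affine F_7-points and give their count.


Affine F_7-points: {(0, 1), (0, 5), (2, 4), (3, 4), (3, 5), (4, 1), (4, 2), (5, 2)}; count = 8.

For each of the 49 pairs (x, y) ∈ F_7², evaluate f(x, y) mod 7. Record the zeros.
  x = 0: [0↦4, 1↦0, 2↦6, 3↦1, 4↦6, 5↦0, 6↦4]  zeros at y ∈ {1, 5}
  x = 1: [0↦6, 1↦4, 2↦5, 3↦2, 4↦2, 5↦5, 6↦4]  zeros at y ∈ ∅
  x = 2: [0↦3, 1↦3, 2↦6, 3↦5, 4↦0, 5↦5, 6↦6]  zeros at y ∈ {4}
  x = 3: [0↦2, 1↦4, 2↦2, 3↦3, 4↦0, 5↦0, 6↦3]  zeros at y ∈ {4, 5}
  x = 4: [0↦3, 1↦0, 2↦0, 3↦3, 4↦2, 5↦4, 6↦2]  zeros at y ∈ {1, 2}
  x = 5: [0↦6, 1↦5, 2↦0, 3↦5, 4↦6, 5↦3, 6↦3]  zeros at y ∈ {2}
  x = 6: [0↦4, 1↦5, 2↦2, 3↦2, 4↦5, 5↦4, 6↦6]  zeros at y ∈ ∅
Collecting zeros: affine points = {(0, 1), (0, 5), (2, 4), (3, 4), (3, 5), (4, 1), (4, 2), (5, 2)}.
Total count |C(F_7)_aff| = 8.


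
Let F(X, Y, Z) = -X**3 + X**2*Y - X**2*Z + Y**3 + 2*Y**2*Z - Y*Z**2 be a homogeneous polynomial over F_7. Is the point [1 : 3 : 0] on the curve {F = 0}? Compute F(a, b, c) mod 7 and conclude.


F(1,3,0) ≡ 1 (mod 7); P is NOT on the curve.

Evaluate F(1, 3, 0) term-by-term (mod 7).
  -X**3 ↦ -1·1·1·1 = -1
  X**2*Y ↦ 1·1·3·1 = 3
  -X**2*Z ↦ -1·1·1·0 = 0
  Y**3 ↦ 1·1·27·1 = 27
  2*Y**2*Z ↦ 2·1·9·0 = 0
  -Y*Z**2 ↦ -1·1·3·0 = 0
Sum: F(1, 3, 0) = (-1) + (3) + (0) + (27) + (0) + (0) = 29.
Reducing mod 7: 29 ≡ 1 (mod 7).
Since F(a, b, c) ≡ 1 ≠ 0 (mod 7), P does NOT lie on the curve.


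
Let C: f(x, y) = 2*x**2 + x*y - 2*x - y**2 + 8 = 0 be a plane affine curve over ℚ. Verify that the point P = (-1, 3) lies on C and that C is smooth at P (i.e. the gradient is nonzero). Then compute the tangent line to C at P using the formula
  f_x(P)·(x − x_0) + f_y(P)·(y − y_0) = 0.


Tangent line at P: -3*x - 7*y + 18 = 0.

Step 1: f(-1, 3) = 0, so P lies on C.
Step 2: partial derivatives
  f_x(x, y) = 4*x + y - 2, f_y(x, y) = x - 2*y.
  f_x(P) = -3, f_y(P) = -7 (gradient nonzero, so P is smooth).
Step 3: tangent line at P: -3·(x − -1) + -7·(y − 3) = 0.
Expanding: -3*x - 7*y + 18 = 0.


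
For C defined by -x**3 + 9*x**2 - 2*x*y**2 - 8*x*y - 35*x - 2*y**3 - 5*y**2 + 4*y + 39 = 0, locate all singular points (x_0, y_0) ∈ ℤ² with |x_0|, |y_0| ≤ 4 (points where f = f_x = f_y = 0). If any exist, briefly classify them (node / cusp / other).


Singular points: {(3, -2)}; classification: cusp.

Compute partial derivatives:
  f_x = -3*x**2 + 18*x - 2*y**2 - 8*y - 35.
  f_y = -4*x*y - 8*x - 6*y**2 - 10*y + 4.
Scan x_0 ∈ {−4, ..., 4}. For each x_0, f_y(x_0, y) is a polynomial in y; find its integer roots y ∈ {−4, ..., 4}, then test f_x and f at those candidates.
  x = -4: f_y(-4, y) = -6*y**2 + 6*y + 36; vanishes at y ∈ {-2, 3}. (-4, -2): f_x = -147 ≠ 0; (-4, 3): f_x = -197 ≠ 0.
  x = -3: f_y(-3, y) = -6*y**2 + 2*y + 28; vanishes at y ∈ {-2}. (-3, -2): f_x = -108 ≠ 0.
  x = -2: f_y(-2, y) = -6*y**2 - 2*y + 20; vanishes at y ∈ {-2}. (-2, -2): f_x = -75 ≠ 0.
  x = -1: f_y(-1, y) = -6*y**2 - 6*y + 12; vanishes at y ∈ {-2, 1}. (-1, -2): f_x = -48 ≠ 0; (-1, 1): f_x = -66 ≠ 0.
  x = 0: f_y(0, y) = -6*y**2 - 10*y + 4; vanishes at y ∈ {-2}. (0, -2): f_x = -27 ≠ 0.
  x = 1: f_y(1, y) = -6*y**2 - 14*y - 4; vanishes at y ∈ {-2}. (1, -2): f_x = -12 ≠ 0.
  x = 2: f_y(2, y) = -6*y**2 - 18*y - 12; vanishes at y ∈ {-2, -1}. (2, -2): f_x = -3 ≠ 0; (2, -1): f_x = -5 ≠ 0.
  x = 3: f_y(3, y) = -6*y**2 - 22*y - 20; vanishes at y ∈ {-2}. (3, -2): f_x = 0, f = 0 — SINGULAR.
  x = 4: f_y(4, y) = -6*y**2 - 26*y - 28; vanishes at y ∈ {-2}. (4, -2): f_x = -3 ≠ 0.
Only singular point on the grid: (3, -2).
Classify: substitute x = 3 + u, y = -2 + v and expand: f = -u**3 - 2*u*v**2 - 2*v**3 + v**2.
No constant or linear terms (consistent with a singular point). Quadratic part: v**2. Cubic part: -u**3 - 2*u*v**2 - 2*v**3.
The quadratic part v**2 is a perfect square, so there is a single (double) tangent line v = 0, i.e. y = -2. Restricting the cubic part to that line (v = 0) leaves -u**3 ≠ 0, so f is not divisible by v and the branch is v² ≈ u**3 to lowest order — this is a cusp.
Classification: cusp.


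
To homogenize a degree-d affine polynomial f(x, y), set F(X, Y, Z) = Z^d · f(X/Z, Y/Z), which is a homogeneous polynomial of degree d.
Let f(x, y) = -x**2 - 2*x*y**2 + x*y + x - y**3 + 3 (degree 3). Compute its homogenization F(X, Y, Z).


F(X, Y, Z) = -X**2*Z - 2*X*Y**2 + X*Y*Z + X*Z**2 - Y**3 + 3*Z**3

deg(f) = 3.
Substitute x = X/Z, y = Y/Z into f, then multiply by Z^3.
  monomial -1·x^2·y^0 ↦ -1·X^2·Y^0·Z^1.
  monomial -2·x^1·y^2 ↦ -2·X^1·Y^2·Z^0.
  monomial 1·x^1·y^1 ↦ 1·X^1·Y^1·Z^1.
  monomial 1·x^1·y^0 ↦ 1·X^1·Y^0·Z^2.
  monomial -1·x^0·y^3 ↦ -1·X^0·Y^3·Z^0.
  monomial 3·x^0·y^0 ↦ 3·X^0·Y^0·Z^3.
Collecting: F(X, Y, Z) = -X**2*Z - 2*X*Y**2 + X*Y*Z + X*Z**2 - Y**3 + 3*Z**3.


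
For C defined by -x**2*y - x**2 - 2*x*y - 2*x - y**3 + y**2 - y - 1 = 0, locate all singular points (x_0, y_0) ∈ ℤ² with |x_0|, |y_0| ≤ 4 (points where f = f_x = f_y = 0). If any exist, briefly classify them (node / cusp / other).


Singular points: {(-1, 0)}; classification: node.

Compute partial derivatives:
  f_x = -2*x*y - 2*x - 2*y - 2.
  f_y = -x**2 - 2*x - 3*y**2 + 2*y - 1.
Scan x_0 ∈ {−4, ..., 4}. For each x_0, f_y(x_0, y) is a polynomial in y; find its integer roots y ∈ {−4, ..., 4}, then test f_x and f at those candidates.
  x = -4: f_y(-4, y) = -3*y**2 + 2*y - 9; no integer root y with |y| ≤ 4.
  x = -3: f_y(-3, y) = -3*y**2 + 2*y - 4; no integer root y with |y| ≤ 4.
  x = -2: f_y(-2, y) = -3*y**2 + 2*y - 1; no integer root y with |y| ≤ 4.
  x = -1: f_y(-1, y) = -3*y**2 + 2*y; vanishes at y ∈ {0}. (-1, 0): f_x = 0, f = 0 — SINGULAR.
  x = 0: f_y(0, y) = -3*y**2 + 2*y - 1; no integer root y with |y| ≤ 4.
  x = 1: f_y(1, y) = -3*y**2 + 2*y - 4; no integer root y with |y| ≤ 4.
  x = 2: f_y(2, y) = -3*y**2 + 2*y - 9; no integer root y with |y| ≤ 4.
  x = 3: f_y(3, y) = -3*y**2 + 2*y - 16; no integer root y with |y| ≤ 4.
  x = 4: f_y(4, y) = -3*y**2 + 2*y - 25; no integer root y with |y| ≤ 4.
Only singular point on the grid: (-1, 0).
Classify: substitute x = -1 + u, y = 0 + v and expand: f = -u**2*v - u**2 - v**3 + v**2.
No constant or linear terms (consistent with a singular point). Quadratic part: -u**2 + v**2. Cubic part: -u**2*v - v**3.
The quadratic part v**2 - u**2 = (v − u)(v + u) splits into two distinct linear factors, so there are two distinct tangent lines y − 0 = ±(x − -1) — this is a node (ordinary double point).
Classification: node.


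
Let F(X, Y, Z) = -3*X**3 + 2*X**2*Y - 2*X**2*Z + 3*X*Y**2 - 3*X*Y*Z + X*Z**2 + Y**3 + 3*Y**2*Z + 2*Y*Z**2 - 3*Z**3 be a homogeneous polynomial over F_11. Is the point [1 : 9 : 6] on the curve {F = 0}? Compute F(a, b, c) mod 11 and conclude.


F(1,9,6) ≡ 8 (mod 11); P is NOT on the curve.

Evaluate F(1, 9, 6) term-by-term (mod 11).
  -3*X**3 ↦ -3·1·1·1 = -3
  2*X**2*Y ↦ 2·1·9·1 = 18
  -2*X**2*Z ↦ -2·1·1·6 = -12
  3*X*Y**2 ↦ 3·1·81·1 = 243
  -3*X*Y*Z ↦ -3·1·9·6 = -162
  X*Z**2 ↦ 1·1·1·36 = 36
  Y**3 ↦ 1·1·729·1 = 729
  3*Y**2*Z ↦ 3·1·81·6 = 1458
  2*Y*Z**2 ↦ 2·1·9·36 = 648
  -3*Z**3 ↦ -3·1·1·216 = -648
Sum: F(1, 9, 6) = (-3) + (18) + (-12) + (243) + (-162) + (36) + (729) + (1458) + (648) + (-648) = 2307.
Reducing mod 11: 2307 ≡ 8 (mod 11).
Since F(a, b, c) ≡ 8 ≠ 0 (mod 11), P does NOT lie on the curve.


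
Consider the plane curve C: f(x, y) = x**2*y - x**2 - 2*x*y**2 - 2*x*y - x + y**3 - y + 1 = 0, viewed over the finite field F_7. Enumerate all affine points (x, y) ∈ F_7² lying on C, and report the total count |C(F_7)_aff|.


Affine F_7-points: {(0, 2), (3, 1), (3, 4), (4, 6), (5, 5), (6, 2), (6, 4), (6, 6)}; count = 8.

For each of the 49 pairs (x, y) ∈ F_7², evaluate f(x, y) mod 7. Record the zeros.
  x = 0: [0↦1, 1↦1, 2↦0, 3↦4, 4↦5, 5↦2, 6↦1]  zeros at y ∈ {2}
  x = 1: [0↦6, 1↦3, 2↦2, 3↦2, 4↦2, 5↦1, 6↦5]  zeros at y ∈ ∅
  x = 2: [0↦2, 1↦5, 2↦6, 3↦4, 4↦5, 5↦1, 6↦5]  zeros at y ∈ ∅
  x = 3: [0↦3, 1↦0, 2↦5, 3↦3, 4↦0, 5↦2, 6↦1]  zeros at y ∈ {1, 4}
  x = 4: [0↦2, 1↦2, 2↦6, 3↦6, 4↦1, 5↦4, 6↦0]  zeros at y ∈ {6}
  x = 5: [0↦6, 1↦4, 2↦2, 3↦6, 4↦1, 5↦0, 6↦2]  zeros at y ∈ {5}
  x = 6: [0↦1, 1↦6, 2↦0, 3↦3, 4↦0, 5↦4, 6↦0]  zeros at y ∈ {2, 4, 6}
Collecting zeros: affine points = {(0, 2), (3, 1), (3, 4), (4, 6), (5, 5), (6, 2), (6, 4), (6, 6)}.
Total count |C(F_7)_aff| = 8.


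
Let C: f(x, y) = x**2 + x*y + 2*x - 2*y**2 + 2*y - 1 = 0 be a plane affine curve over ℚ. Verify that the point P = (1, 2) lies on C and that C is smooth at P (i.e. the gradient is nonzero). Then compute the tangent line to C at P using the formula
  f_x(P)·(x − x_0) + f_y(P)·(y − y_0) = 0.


Tangent line at P: 6*x - 5*y + 4 = 0.

Step 1: f(1, 2) = 0, so P lies on C.
Step 2: partial derivatives
  f_x(x, y) = 2*x + y + 2, f_y(x, y) = x - 4*y + 2.
  f_x(P) = 6, f_y(P) = -5 (gradient nonzero, so P is smooth).
Step 3: tangent line at P: 6·(x − 1) + -5·(y − 2) = 0.
Expanding: 6*x - 5*y + 4 = 0.


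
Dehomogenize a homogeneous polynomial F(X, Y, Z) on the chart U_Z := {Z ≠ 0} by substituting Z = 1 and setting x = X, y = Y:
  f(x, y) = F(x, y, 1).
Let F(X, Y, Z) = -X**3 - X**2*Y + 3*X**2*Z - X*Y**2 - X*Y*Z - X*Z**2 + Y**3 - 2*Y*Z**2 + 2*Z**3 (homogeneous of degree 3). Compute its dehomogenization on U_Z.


f(x, y) = -x**3 - x**2*y + 3*x**2 - x*y**2 - x*y - x + y**3 - 2*y + 2

On U_Z we set Z = 1. Each monomial c·X^i·Y^j·Z^k in F becomes c·x^i·y^j·1^k = c·x^i·y^j.
Substituting Z = 1: F(X, Y, 1) = -x**3 - x**2*y + 3*x**2 - x*y**2 - x*y - x + y**3 - 2*y + 2.
Note: deg(f) ≤ deg(F) = 3; strict inequality happens when F is divisible by Z (lost terms).


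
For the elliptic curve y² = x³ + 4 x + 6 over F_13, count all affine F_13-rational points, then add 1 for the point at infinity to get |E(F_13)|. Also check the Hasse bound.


Affine points = {(2, 3), (2, 10), (6, 5), (6, 8), (7, 0), (8, 2), (8, 11), (9, 2), (9, 11), (11, 4), (11, 9), (12, 1), (12, 12)}; affine count = 13; |E(F_13)| = 14.

Discriminant check: Δ ∝ 4a³ + 27b² = 4·4³ + 27·6² = 4·64 + 27·36 ≡ 6 (mod 13). Nonzero ⇒ E is nonsingular.
For each x ∈ F_13, compute rhs = x³ + 4·x + 6 mod 13, then count y ∈ F_13 with y² ≡ rhs.
  x = 0: rhs = 6, matching y values: none (0 points).
  x = 1: rhs = 11, matching y values: none (0 points).
  x = 2: rhs = 9, matching y values: 3, 10 (2 points).
  x = 3: rhs = 6, matching y values: none (0 points).
  x = 4: rhs = 8, matching y values: none (0 points).
  x = 5: rhs = 8, matching y values: none (0 points).
  x = 6: rhs = 12, matching y values: 5, 8 (2 points).
  x = 7: rhs = 0, matching y values: 0 (1 points).
  x = 8: rhs = 4, matching y values: 2, 11 (2 points).
  x = 9: rhs = 4, matching y values: 2, 11 (2 points).
  x = 10: rhs = 6, matching y values: none (0 points).
  x = 11: rhs = 3, matching y values: 4, 9 (2 points).
  x = 12: rhs = 1, matching y values: 1, 12 (2 points).
Total affine count: 13.
Full point count |E(F_13)| = 13 + 1 = 14.
Hasse bound: |14 − (13+1)| = |0| = 0 ≤ 2√13 ≈ 7.2111 ✓.
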